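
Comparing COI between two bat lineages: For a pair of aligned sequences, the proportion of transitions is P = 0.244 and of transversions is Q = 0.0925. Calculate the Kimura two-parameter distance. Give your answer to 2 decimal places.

0.49

Under the Kimura two-parameter model, d = −½ ln(1 − 2P − Q) − ¼ ln(1 − 2Q).
1 − 2P − Q = 0.4195, giving −½ ln(0.4195) = 0.434346.
1 − 2Q = 0.815, giving −¼ ln(0.815) = 0.051142.
d = 0.434346 + 0.051142 = 0.485488.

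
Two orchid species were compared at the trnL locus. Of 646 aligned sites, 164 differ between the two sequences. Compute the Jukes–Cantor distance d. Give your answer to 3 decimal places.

0.310

p = 164/646 ≈ 0.25387.
d = −(3/4) ln(1 − 4p/3) = −0.75 ln(1 − 0.338493) = −0.75 ln(0.661507)
  = −0.75 × (-0.413235) = 0.309926 substitutions/site.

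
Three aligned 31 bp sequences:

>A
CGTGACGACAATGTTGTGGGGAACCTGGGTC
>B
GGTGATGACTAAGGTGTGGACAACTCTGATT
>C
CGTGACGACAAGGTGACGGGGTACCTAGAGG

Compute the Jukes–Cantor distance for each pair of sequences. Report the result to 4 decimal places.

d(A,B) = 0.5445, d(A,C) = 0.3672, d(B,C) = 0.8740

A–B: 12/31 sites differ → p ≈ 0.387097, d = −0.75 ln(1 − 0.516129) = 0.544453 ≈ 0.5445.
A–C: 9/31 sites differ → p ≈ 0.290323, d = −0.75 ln(1 − 0.387097) = 0.367161 ≈ 0.3672.
B–C: 16/31 sites differ → p ≈ 0.516129, d = −0.75 ln(1 − 0.688172) = 0.873978 ≈ 0.8740.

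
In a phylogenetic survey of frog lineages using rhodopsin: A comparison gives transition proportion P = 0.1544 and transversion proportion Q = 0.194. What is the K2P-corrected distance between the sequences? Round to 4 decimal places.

Under the Kimura two-parameter model, d = −½ ln(1 − 2P − Q) − ¼ ln(1 − 2Q).
1 − 2P − Q = 0.4972, giving −½ ln(0.4972) = 0.349381.
1 − 2Q = 0.612, giving −¼ ln(0.612) = 0.122756.
d = 0.349381 + 0.122756 = 0.472137.

0.4721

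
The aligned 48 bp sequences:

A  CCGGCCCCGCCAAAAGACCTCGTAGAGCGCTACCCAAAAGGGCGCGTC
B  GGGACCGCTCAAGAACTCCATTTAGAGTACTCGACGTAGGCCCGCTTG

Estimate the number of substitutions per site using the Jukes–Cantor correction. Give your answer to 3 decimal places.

0.824

The sequences differ at 24 of 48 sites, so p = 24/48 = 0.5.
d = −(3/4) ln(1 − 4p/3) = −0.75 ln(1 − 0.666667) = −0.75 ln(0.333333)
  = −0.75 × (-1.098613) = 0.823960 substitutions/site.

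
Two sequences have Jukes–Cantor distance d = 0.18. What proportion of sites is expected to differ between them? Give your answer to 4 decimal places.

p = (3/4)(1 − e^(−4d/3)) = 0.75 × (1 − e^(-0.24)) = 0.75 × (1 − 0.786628) = 0.160029.

0.1600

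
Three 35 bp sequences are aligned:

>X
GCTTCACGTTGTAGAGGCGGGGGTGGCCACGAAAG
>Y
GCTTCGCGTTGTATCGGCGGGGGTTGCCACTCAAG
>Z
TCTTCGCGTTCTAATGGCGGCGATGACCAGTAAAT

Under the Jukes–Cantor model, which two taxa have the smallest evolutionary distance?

X–Y: 6/35 differ, p = 0.171, d = 0.195.
X–Z: 11/35 differ, p = 0.314, d = 0.407.
Y–Z: 11/35 differ, p = 0.314, d = 0.407.
The smallest distance is between X and Y.

X and Y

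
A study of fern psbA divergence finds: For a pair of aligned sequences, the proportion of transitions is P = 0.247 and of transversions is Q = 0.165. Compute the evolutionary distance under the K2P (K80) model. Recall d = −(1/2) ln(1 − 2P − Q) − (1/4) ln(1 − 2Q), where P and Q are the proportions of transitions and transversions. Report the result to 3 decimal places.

Under the Kimura two-parameter model, d = −½ ln(1 − 2P − Q) − ¼ ln(1 − 2Q).
1 − 2P − Q = 0.341, giving −½ ln(0.341) = 0.537936.
1 − 2Q = 0.67, giving −¼ ln(0.67) = 0.100119.
d = 0.537936 + 0.100119 = 0.638055.

0.638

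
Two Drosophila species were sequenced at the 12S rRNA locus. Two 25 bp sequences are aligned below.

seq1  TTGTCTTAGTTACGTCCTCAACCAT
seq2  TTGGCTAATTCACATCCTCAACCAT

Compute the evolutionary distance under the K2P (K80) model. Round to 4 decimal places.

Of 25 sites, 2 differences are transitions and 3 are transversions, so P = 2/25 = 0.08 and Q = 3/25 = 0.12.
Under the Kimura two-parameter model, d = −½ ln(1 − 2P − Q) − ¼ ln(1 − 2Q).
1 − 2P − Q = 0.72, giving −½ ln(0.72) = 0.164252.
1 − 2Q = 0.76, giving −¼ ln(0.76) = 0.068609.
d = 0.164252 + 0.068609 = 0.232861.

0.2329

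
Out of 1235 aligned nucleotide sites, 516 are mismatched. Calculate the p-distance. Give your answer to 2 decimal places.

p = 516/1235 = 0.417813… ≈ 0.42 (to 2 d.p.).

0.42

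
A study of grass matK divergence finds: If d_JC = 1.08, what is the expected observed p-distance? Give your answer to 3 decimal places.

0.572

p = (3/4)(1 − e^(−4d/3)) = 0.75 × (1 − e^(-1.44)) = 0.75 × (1 − 0.236928) = 0.572304.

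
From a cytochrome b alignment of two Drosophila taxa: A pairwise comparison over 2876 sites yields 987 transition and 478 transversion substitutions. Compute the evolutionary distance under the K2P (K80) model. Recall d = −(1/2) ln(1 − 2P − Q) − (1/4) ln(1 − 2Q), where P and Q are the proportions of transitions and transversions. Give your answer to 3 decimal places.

P = 987/2876 ≈ 0.343185 and Q = 478/2876 ≈ 0.166203.
Under the Kimura two-parameter model, d = −½ ln(1 − 2P − Q) − ¼ ln(1 − 2Q).
1 − 2P − Q = 0.147427, giving −½ ln(0.147427) = 0.957211.
1 − 2Q = 0.667594, giving −¼ ln(0.667594) = 0.101019.
d = 0.957211 + 0.101019 = 1.058230.

1.058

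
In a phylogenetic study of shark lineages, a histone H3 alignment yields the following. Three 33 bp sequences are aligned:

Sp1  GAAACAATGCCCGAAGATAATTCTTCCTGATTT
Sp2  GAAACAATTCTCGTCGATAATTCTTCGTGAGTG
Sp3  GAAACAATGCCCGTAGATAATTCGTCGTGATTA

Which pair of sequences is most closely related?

Sp1 and Sp3

Sp1–Sp2: 7/33 differ, p = 0.212, d = 0.249.
Sp1–Sp3: 4/33 differ, p = 0.121, d = 0.132.
Sp2–Sp3: 6/33 differ, p = 0.182, d = 0.208.
The smallest distance is between Sp1 and Sp3.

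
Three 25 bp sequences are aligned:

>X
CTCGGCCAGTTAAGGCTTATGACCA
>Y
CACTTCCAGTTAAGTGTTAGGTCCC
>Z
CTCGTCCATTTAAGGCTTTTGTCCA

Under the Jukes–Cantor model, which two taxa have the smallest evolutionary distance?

X–Y: 8/25 differ, p = 0.320, d = 0.417.
X–Z: 4/25 differ, p = 0.160, d = 0.180.
Y–Z: 8/25 differ, p = 0.320, d = 0.417.
The smallest distance is between X and Z.

X and Z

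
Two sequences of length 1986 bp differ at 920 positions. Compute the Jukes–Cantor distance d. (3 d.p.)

p = 920/1986 ≈ 0.463243.
d = −(3/4) ln(1 − 4p/3) = −0.75 ln(1 − 0.617657) = −0.75 ln(0.382343)
  = −0.75 × (-0.961437) = 0.721078 substitutions/site.

0.721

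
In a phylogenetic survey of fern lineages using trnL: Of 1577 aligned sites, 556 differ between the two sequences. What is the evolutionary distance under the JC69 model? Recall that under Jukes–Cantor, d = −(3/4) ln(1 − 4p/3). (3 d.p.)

p = 556/1577 ≈ 0.352568.
d = −(3/4) ln(1 − 4p/3) = −0.75 ln(1 − 0.470091) = −0.75 ln(0.529909)
  = −0.75 × (-0.635050) = 0.476288 substitutions/site.

0.476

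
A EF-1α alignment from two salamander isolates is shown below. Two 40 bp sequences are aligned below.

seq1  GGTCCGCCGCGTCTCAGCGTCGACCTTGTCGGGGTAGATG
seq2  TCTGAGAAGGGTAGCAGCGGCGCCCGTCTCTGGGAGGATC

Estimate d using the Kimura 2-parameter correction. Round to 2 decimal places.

0.70

Of 40 sites, 1 differences are transitions and 16 are transversions, so P = 1/40 = 0.025 and Q = 16/40 = 0.4.
Under the Kimura two-parameter model, d = −½ ln(1 − 2P − Q) − ¼ ln(1 − 2Q).
1 − 2P − Q = 0.55, giving −½ ln(0.55) = 0.298919.
1 − 2Q = 0.2, giving −¼ ln(0.2) = 0.402359.
d = 0.298919 + 0.402359 = 0.701278.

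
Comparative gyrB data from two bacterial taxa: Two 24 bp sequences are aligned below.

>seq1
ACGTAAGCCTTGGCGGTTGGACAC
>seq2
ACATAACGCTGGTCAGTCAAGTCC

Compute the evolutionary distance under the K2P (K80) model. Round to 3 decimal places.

Of 24 sites, 7 differences are transitions and 5 are transversions, so P = 7/24 ≈ 0.291667 and Q = 5/24 ≈ 0.208333.
Under the Kimura two-parameter model, d = −½ ln(1 − 2P − Q) − ¼ ln(1 − 2Q).
1 − 2P − Q = 0.208333, giving −½ ln(0.208333) = 0.784309.
1 − 2Q = 0.583334, giving −¼ ln(0.583334) = 0.134749.
d = 0.784309 + 0.134749 = 0.919058.

0.919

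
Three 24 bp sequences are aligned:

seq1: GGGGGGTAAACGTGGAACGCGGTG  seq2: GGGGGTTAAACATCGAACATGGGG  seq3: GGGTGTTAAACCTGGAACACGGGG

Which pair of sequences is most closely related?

seq1–seq2: 6/24 differ, p = 0.250, d = 0.304.
seq1–seq3: 5/24 differ, p = 0.208, d = 0.244.
seq2–seq3: 4/24 differ, p = 0.167, d = 0.188.
The smallest distance is between seq2 and seq3.

seq2 and seq3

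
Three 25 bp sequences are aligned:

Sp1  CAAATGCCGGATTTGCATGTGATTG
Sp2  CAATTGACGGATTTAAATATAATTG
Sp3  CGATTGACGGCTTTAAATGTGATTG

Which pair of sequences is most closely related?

Sp2 and Sp3

Sp1–Sp2: 6/25 differ, p = 0.240, d = 0.289.
Sp1–Sp3: 6/25 differ, p = 0.240, d = 0.289.
Sp2–Sp3: 4/25 differ, p = 0.160, d = 0.180.
The smallest distance is between Sp2 and Sp3.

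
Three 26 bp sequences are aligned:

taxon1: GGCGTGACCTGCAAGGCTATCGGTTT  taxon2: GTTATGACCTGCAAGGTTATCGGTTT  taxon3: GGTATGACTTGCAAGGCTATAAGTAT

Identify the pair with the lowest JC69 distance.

taxon1 and taxon2

taxon1–taxon2: 4/26 differ, p = 0.154, d = 0.172.
taxon1–taxon3: 6/26 differ, p = 0.231, d = 0.276.
taxon2–taxon3: 6/26 differ, p = 0.231, d = 0.276.
The smallest distance is between taxon1 and taxon2.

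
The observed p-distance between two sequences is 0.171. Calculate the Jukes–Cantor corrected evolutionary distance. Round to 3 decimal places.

0.194

d = −(3/4) ln(1 − 4p/3) = −0.75 ln(1 − 0.228) = −0.75 ln(0.772)
  = −0.75 × (-0.258771) = 0.194078 substitutions/site.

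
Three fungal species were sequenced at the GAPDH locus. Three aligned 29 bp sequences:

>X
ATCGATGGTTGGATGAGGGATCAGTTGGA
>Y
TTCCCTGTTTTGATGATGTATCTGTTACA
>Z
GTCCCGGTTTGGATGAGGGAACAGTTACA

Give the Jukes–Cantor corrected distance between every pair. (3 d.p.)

X–Y: 10/29 sites differ → p ≈ 0.344828, d = −0.75 ln(1 − 0.459771) = 0.461822 ≈ 0.462.
X–Z: 8/29 sites differ → p ≈ 0.275862, d = −0.75 ln(1 − 0.367816) = 0.343931 ≈ 0.344.
Y–Z: 7/29 sites differ → p ≈ 0.241379, d = −0.75 ln(1 − 0.321839) = 0.291278 ≈ 0.291.

d(X,Y) = 0.462, d(X,Z) = 0.344, d(Y,Z) = 0.291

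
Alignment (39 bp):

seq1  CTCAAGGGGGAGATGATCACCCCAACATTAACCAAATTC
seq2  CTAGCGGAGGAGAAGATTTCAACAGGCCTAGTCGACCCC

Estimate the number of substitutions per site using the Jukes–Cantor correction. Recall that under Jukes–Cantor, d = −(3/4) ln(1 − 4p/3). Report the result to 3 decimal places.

The sequences differ at 19 of 39 sites, so p = 19/39 ≈ 0.487179.
d = −(3/4) ln(1 − 4p/3) = −0.75 ln(1 − 0.649572) = −0.75 ln(0.350428)
  = −0.75 × (-1.048600) = 0.786450 substitutions/site.

0.786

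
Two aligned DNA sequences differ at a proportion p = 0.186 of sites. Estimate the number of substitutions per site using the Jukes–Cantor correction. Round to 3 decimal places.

d = −(3/4) ln(1 − 4p/3) = −0.75 ln(1 − 0.248) = −0.75 ln(0.752)
  = −0.75 × (-0.285019) = 0.213764 substitutions/site.

0.214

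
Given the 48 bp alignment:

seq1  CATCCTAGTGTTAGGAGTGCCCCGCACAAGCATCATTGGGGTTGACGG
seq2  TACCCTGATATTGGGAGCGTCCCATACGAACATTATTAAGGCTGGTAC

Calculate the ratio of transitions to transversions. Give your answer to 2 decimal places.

19.00

Transitions are A↔G and C↔T; transversions are all other mismatches.
Transitions: 19. Transversions: 1.
R = 19/1 = 19.00.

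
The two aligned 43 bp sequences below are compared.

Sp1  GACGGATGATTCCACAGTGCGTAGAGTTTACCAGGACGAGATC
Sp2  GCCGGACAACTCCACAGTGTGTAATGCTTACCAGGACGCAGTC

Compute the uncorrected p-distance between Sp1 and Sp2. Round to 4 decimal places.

0.2558

The sequences differ at 11 of 43 positions.
p = 11/43 = 0.255813… ≈ 0.2558 (to 4 d.p.).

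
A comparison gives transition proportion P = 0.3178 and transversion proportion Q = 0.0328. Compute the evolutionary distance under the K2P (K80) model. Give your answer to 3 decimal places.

0.569

Under the Kimura two-parameter model, d = −½ ln(1 − 2P − Q) − ¼ ln(1 − 2Q).
1 − 2P − Q = 0.3316, giving −½ ln(0.3316) = 0.551913.
1 − 2Q = 0.9344, giving −¼ ln(0.9344) = 0.016963.
d = 0.551913 + 0.016963 = 0.568876.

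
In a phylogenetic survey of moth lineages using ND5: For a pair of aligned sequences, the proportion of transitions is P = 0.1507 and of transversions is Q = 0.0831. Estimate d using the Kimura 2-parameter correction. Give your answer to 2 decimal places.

Under the Kimura two-parameter model, d = −½ ln(1 − 2P − Q) − ¼ ln(1 − 2Q).
1 − 2P − Q = 0.6155, giving −½ ln(0.6155) = 0.242660.
1 − 2Q = 0.8338, giving −¼ ln(0.8338) = 0.045440.
d = 0.242660 + 0.045440 = 0.288100.

0.29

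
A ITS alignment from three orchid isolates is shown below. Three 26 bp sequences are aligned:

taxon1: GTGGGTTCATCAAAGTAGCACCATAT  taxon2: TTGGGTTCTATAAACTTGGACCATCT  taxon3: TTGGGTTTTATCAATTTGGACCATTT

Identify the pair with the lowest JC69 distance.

taxon1–taxon2: 8/26 differ, p = 0.308, d = 0.396.
taxon1–taxon3: 10/26 differ, p = 0.385, d = 0.539.
taxon2–taxon3: 4/26 differ, p = 0.154, d = 0.172.
The smallest distance is between taxon2 and taxon3.

taxon2 and taxon3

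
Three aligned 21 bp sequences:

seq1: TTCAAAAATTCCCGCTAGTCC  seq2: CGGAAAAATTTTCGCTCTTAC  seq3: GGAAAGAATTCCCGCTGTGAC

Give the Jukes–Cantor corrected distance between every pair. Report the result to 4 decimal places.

d(seq1,seq2) = 0.5319, d(seq1,seq3) = 0.5319, d(seq2,seq3) = 0.4408

seq1–seq2: 8/21 sites differ → p ≈ 0.380952, d = −0.75 ln(1 − 0.507936) = 0.531860 ≈ 0.5319.
seq1–seq3: 8/21 sites differ → p ≈ 0.380952, d = −0.75 ln(1 − 0.507936) = 0.531860 ≈ 0.5319.
seq2–seq3: 7/21 sites differ → p ≈ 0.333333, d = −0.75 ln(1 − 0.444444) = 0.440839 ≈ 0.4408.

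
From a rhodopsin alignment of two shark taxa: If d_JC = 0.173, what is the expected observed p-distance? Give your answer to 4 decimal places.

0.1545

p = (3/4)(1 − e^(−4d/3)) = 0.75 × (1 − e^(-0.230667)) = 0.75 × (1 − 0.794004) = 0.154497.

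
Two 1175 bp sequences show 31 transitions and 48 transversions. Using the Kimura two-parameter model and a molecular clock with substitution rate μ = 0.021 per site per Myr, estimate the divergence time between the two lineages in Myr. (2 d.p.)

1.68

P = 31/1175 ≈ 0.026383 and Q = 48/1175 ≈ 0.040851.
Under the Kimura two-parameter model, d = −½ ln(1 − 2P − Q) − ¼ ln(1 − 2Q).
1 − 2P − Q = 0.906383, giving −½ ln(0.906383) = 0.049147.
1 − 2Q = 0.918298, giving −¼ ln(0.918298) = 0.021308.
d = 0.049147 + 0.021308 = 0.070455.
Under a molecular clock d = 2μt, so t = d/(2μ) = 0.070455 / (2 × 0.021) = 1.68 Myr.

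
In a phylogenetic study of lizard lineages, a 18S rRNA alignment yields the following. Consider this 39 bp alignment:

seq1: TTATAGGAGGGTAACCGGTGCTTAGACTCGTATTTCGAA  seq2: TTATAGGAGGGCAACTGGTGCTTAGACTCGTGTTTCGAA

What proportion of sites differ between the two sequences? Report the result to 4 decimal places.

0.0769

The sequences differ at 3 of 39 positions (sites 12, 16, 32).
p = 3/39 = 0.076923… ≈ 0.0769 (to 4 d.p.).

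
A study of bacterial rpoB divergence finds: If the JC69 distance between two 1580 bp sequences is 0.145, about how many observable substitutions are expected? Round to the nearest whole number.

Invert JC69: p = (3/4)(1 − e^(−4d/3)) = 0.75 × (1 − e^(-0.193333)) = 0.75 × (1 − 0.824207) = 0.131845.
Expected differing sites = pL ≈ 0.131845 × 1580 = 208.3151 ≈ 208.

208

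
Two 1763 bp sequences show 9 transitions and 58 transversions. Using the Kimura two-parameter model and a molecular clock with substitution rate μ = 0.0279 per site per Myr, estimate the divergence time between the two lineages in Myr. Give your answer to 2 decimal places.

P = 9/1763 ≈ 0.005105 and Q = 58/1763 ≈ 0.032898.
Under the Kimura two-parameter model, d = −½ ln(1 − 2P − Q) − ¼ ln(1 − 2Q).
1 − 2P − Q = 0.956892, giving −½ ln(0.956892) = 0.022032.
1 − 2Q = 0.934204, giving −¼ ln(0.934204) = 0.017015.
d = 0.022032 + 0.017015 = 0.039047.
Under a molecular clock d = 2μt, so t = d/(2μ) = 0.039047 / (2 × 0.0279) = 0.70 Myr.

0.70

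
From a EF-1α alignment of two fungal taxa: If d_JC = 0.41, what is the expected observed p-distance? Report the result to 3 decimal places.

p = (3/4)(1 − e^(−4d/3)) = 0.75 × (1 − e^(-0.546667)) = 0.75 × (1 − 0.578876) = 0.315843.

0.316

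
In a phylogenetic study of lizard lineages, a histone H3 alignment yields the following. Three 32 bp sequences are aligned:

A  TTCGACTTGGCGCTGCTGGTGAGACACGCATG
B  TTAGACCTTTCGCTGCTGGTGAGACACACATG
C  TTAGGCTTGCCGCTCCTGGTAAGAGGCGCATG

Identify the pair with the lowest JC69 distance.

A and B

A–B: 5/32 differ, p = 0.156, d = 0.175.
A–C: 7/32 differ, p = 0.219, d = 0.259.
B–C: 9/32 differ, p = 0.281, d = 0.353.
The smallest distance is between A and B.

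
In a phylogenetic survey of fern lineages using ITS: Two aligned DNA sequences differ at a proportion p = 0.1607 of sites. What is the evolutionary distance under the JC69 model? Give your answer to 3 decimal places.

0.181

d = −(3/4) ln(1 − 4p/3) = −0.75 ln(1 − 0.214267) = −0.75 ln(0.785733)
  = −0.75 × (-0.241138) = 0.180854 substitutions/site.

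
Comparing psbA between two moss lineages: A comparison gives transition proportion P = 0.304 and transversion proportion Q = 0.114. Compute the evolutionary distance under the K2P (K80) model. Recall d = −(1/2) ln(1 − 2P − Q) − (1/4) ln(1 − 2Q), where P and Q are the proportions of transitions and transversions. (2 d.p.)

0.70

Under the Kimura two-parameter model, d = −½ ln(1 − 2P − Q) − ¼ ln(1 − 2Q).
1 − 2P − Q = 0.278, giving −½ ln(0.278) = 0.640067.
1 − 2Q = 0.772, giving −¼ ln(0.772) = 0.064693.
d = 0.640067 + 0.064693 = 0.704760.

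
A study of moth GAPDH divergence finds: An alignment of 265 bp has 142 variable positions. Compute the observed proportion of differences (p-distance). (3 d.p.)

0.536

p = 142/265 = 0.535849… ≈ 0.536 (to 3 d.p.).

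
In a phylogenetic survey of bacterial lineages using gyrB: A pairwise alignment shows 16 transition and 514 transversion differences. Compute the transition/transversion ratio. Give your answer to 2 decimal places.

R = 16/514 = 0.031128… ≈ 0.03 (to 2 d.p.).

0.03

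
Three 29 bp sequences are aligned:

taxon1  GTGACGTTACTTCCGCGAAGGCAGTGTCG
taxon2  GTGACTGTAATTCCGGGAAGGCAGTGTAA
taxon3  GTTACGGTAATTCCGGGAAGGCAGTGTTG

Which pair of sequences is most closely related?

taxon1–taxon2: 6/29 differ, p = 0.207, d = 0.242.
taxon1–taxon3: 5/29 differ, p = 0.172, d = 0.196.
taxon2–taxon3: 4/29 differ, p = 0.138, d = 0.152.
The smallest distance is between taxon2 and taxon3.

taxon2 and taxon3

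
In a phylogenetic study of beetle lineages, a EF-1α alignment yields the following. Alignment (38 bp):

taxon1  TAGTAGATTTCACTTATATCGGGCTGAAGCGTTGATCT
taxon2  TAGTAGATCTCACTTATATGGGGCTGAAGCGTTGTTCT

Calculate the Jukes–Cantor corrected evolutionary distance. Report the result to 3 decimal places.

0.083

The sequences differ at 3 of 38 sites (9, 20, 35), so p = 3/38 ≈ 0.078947.
d = −(3/4) ln(1 − 4p/3) = −0.75 ln(1 − 0.105263) = −0.75 ln(0.894737)
  = −0.75 × (-0.111225) = 0.083419 substitutions/site.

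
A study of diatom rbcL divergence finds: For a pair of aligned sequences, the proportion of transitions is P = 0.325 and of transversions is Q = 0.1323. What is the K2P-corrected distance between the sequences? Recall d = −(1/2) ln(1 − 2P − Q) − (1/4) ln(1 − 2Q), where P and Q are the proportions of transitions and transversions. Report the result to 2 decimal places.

0.84

Under the Kimura two-parameter model, d = −½ ln(1 − 2P − Q) − ¼ ln(1 − 2Q).
1 − 2P − Q = 0.2177, giving −½ ln(0.2177) = 0.762319.
1 − 2Q = 0.7354, giving −¼ ln(0.7354) = 0.076835.
d = 0.762319 + 0.076835 = 0.839154.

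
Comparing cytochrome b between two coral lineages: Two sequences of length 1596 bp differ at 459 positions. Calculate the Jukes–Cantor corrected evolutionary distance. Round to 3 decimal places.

p = 459/1596 ≈ 0.287594.
d = −(3/4) ln(1 − 4p/3) = −0.75 ln(1 − 0.383459) = −0.75 ln(0.616541)
  = −0.75 × (-0.483630) = 0.362723 substitutions/site.

0.363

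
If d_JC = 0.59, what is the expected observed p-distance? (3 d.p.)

p = (3/4)(1 − e^(−4d/3)) = 0.75 × (1 − e^(-0.786667)) = 0.75 × (1 − 0.455360) = 0.408480.

0.408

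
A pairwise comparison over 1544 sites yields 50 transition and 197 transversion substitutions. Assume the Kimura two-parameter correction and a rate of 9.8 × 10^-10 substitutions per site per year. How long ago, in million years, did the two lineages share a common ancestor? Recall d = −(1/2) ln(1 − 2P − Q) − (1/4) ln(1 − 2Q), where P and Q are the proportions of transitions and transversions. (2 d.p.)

P = 50/1544 ≈ 0.032383 and Q = 197/1544 ≈ 0.127591.
Under the Kimura two-parameter model, d = −½ ln(1 − 2P − Q) − ¼ ln(1 − 2Q).
1 − 2P − Q = 0.807643, giving −½ ln(0.807643) = 0.106818.
1 − 2Q = 0.744818, giving −¼ ln(0.744818) = 0.073654.
d = 0.106818 + 0.073654 = 0.180472.
Under a molecular clock d = 2μt, so t = d/(2μ) = 0.180472 / (2 × 9.8 × 10^-10) = 92.08 million years.

92.08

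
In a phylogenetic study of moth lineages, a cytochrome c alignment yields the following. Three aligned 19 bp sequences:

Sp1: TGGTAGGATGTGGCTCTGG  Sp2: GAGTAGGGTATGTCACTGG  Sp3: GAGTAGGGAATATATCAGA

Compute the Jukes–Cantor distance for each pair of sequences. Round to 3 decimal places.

d(Sp1,Sp2) = 0.410, d(Sp1,Sp3) = 0.907, d(Sp2,Sp3) = 0.410

Sp1–Sp2: 6/19 sites differ → p ≈ 0.315789, d = −0.75 ln(1 − 0.421052) = 0.409907 ≈ 0.410.
Sp1–Sp3: 10/19 sites differ → p ≈ 0.526316, d = −0.75 ln(1 − 0.701755) = 0.907380 ≈ 0.907.
Sp2–Sp3: 6/19 sites differ → p ≈ 0.315789, d = −0.75 ln(1 − 0.421052) = 0.409907 ≈ 0.410.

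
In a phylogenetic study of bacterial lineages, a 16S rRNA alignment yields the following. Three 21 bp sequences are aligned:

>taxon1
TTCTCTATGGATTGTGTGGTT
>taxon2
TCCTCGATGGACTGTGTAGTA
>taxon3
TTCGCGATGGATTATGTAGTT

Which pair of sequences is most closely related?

taxon1–taxon2: 5/21 differ, p = 0.238, d = 0.286.
taxon1–taxon3: 4/21 differ, p = 0.190, d = 0.220.
taxon2–taxon3: 5/21 differ, p = 0.238, d = 0.286.
The smallest distance is between taxon1 and taxon3.

taxon1 and taxon3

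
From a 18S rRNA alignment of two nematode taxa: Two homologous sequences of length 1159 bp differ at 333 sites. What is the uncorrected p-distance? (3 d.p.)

0.287

p = 333/1159 = 0.287316… ≈ 0.287 (to 3 d.p.).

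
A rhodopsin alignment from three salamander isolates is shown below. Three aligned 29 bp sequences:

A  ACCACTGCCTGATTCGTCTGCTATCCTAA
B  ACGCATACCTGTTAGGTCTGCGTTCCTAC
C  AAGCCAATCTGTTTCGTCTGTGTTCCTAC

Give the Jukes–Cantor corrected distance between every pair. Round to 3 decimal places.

A–B: 10/29 sites differ → p ≈ 0.344828, d = −0.75 ln(1 − 0.459771) = 0.461822 ≈ 0.462.
A–C: 11/29 sites differ → p ≈ 0.37931, d = −0.75 ln(1 − 0.505747) = 0.528531 ≈ 0.529.
B–C: 7/29 sites differ → p ≈ 0.241379, d = −0.75 ln(1 − 0.321839) = 0.291278 ≈ 0.291.

d(A,B) = 0.462, d(A,C) = 0.529, d(B,C) = 0.291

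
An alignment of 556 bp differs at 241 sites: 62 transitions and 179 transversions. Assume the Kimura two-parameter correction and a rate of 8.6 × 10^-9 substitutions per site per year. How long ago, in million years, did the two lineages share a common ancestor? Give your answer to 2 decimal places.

P = 62/556 ≈ 0.111511 and Q = 179/556 ≈ 0.321942.
Under the Kimura two-parameter model, d = −½ ln(1 − 2P − Q) − ¼ ln(1 − 2Q).
1 − 2P − Q = 0.455036, giving −½ ln(0.455036) = 0.393689.
1 − 2Q = 0.356116, giving −¼ ln(0.356116) = 0.258125.
d = 0.393689 + 0.258125 = 0.651814.
Under a molecular clock d = 2μt, so t = d/(2μ) = 0.651814 / (2 × 8.6 × 10^-9) = 37.90 million years.

37.90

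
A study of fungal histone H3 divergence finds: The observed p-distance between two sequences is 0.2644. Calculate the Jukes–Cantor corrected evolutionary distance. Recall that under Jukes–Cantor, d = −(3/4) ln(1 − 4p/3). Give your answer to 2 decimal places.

d = −(3/4) ln(1 − 4p/3) = −0.75 ln(1 − 0.352533) = −0.75 ln(0.647467)
  = −0.75 × (-0.434687) = 0.326015 substitutions/site.

0.33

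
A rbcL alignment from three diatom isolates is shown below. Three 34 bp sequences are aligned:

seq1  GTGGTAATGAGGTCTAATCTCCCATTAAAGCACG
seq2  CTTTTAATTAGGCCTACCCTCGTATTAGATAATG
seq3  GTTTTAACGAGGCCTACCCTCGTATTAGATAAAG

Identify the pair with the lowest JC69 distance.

seq1–seq2: 13/34 differ, p = 0.382, d = 0.535.
seq1–seq3: 12/34 differ, p = 0.353, d = 0.477.
seq2–seq3: 4/34 differ, p = 0.118, d = 0.128.
The smallest distance is between seq2 and seq3.

seq2 and seq3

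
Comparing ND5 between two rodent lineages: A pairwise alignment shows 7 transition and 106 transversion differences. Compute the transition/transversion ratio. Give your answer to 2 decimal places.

0.07

R = 7/106 = 0.066037… ≈ 0.07 (to 2 d.p.).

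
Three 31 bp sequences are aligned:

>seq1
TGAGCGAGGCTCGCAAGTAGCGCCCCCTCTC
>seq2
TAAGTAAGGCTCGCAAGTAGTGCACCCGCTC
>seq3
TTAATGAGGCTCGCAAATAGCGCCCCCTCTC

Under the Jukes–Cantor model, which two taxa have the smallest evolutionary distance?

seq1 and seq3

seq1–seq2: 6/31 differ, p = 0.194, d = 0.224.
seq1–seq3: 4/31 differ, p = 0.129, d = 0.142.
seq2–seq3: 7/31 differ, p = 0.226, d = 0.269.
The smallest distance is between seq1 and seq3.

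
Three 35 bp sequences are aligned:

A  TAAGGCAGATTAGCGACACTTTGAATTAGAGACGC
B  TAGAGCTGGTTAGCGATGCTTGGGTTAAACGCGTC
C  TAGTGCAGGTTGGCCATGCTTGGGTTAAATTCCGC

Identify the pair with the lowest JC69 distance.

A–B: 15/35 differ, p = 0.429, d = 0.635.
A–C: 15/35 differ, p = 0.429, d = 0.635.
B–C: 8/35 differ, p = 0.229, d = 0.273.
The smallest distance is between B and C.

B and C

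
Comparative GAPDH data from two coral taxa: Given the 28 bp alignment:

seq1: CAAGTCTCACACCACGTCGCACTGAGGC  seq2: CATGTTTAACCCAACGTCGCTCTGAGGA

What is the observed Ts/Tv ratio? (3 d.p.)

0.167

Transitions are A↔G and C↔T; transversions are all other mismatches.
Transitions: 1. Transversions: 6.
R = 1/6 = 0.166666… ≈ 0.167 (to 3 d.p.).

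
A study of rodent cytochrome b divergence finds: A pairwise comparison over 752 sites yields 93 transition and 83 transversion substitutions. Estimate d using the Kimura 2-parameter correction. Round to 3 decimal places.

0.284

P = 93/752 ≈ 0.12367 and Q = 83/752 ≈ 0.110372.
Under the Kimura two-parameter model, d = −½ ln(1 − 2P − Q) − ¼ ln(1 − 2Q).
1 − 2P − Q = 0.642288, giving −½ ln(0.642288) = 0.221359.
1 − 2Q = 0.779256, giving −¼ ln(0.779256) = 0.062354.
d = 0.221359 + 0.062354 = 0.283713.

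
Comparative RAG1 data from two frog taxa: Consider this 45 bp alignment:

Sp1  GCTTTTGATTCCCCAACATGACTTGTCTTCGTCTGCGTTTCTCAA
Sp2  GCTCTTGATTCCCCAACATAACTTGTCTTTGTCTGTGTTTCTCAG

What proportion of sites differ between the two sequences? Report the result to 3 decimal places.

0.111

The sequences differ at 5 of 45 positions (sites 4, 20, 30, 36, 45).
p = 5/45 = 0.111111… ≈ 0.111 (to 3 d.p.).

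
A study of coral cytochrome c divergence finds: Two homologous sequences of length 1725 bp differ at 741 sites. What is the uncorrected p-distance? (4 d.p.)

0.4296

p = 741/1725 = 0.429565… ≈ 0.4296 (to 4 d.p.).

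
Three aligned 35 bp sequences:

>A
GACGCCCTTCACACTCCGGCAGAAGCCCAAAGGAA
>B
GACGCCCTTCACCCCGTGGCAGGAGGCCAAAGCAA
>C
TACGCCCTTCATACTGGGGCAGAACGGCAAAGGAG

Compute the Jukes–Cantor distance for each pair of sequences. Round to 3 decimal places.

A–B: 7/35 sites differ → p = 0.2, d = −0.75 ln(1 − 0.266667) = 0.232617 ≈ 0.233.
A–C: 8/35 sites differ → p ≈ 0.228571, d = −0.75 ln(1 − 0.304761) = 0.272625 ≈ 0.273.
B–C: 10/35 sites differ → p ≈ 0.285714, d = −0.75 ln(1 − 0.380952) = 0.359679 ≈ 0.360.

d(A,B) = 0.233, d(A,C) = 0.273, d(B,C) = 0.360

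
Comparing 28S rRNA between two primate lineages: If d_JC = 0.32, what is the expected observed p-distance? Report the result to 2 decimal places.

0.26

p = (3/4)(1 − e^(−4d/3)) = 0.75 × (1 − e^(-0.426667)) = 0.75 × (1 − 0.652681) = 0.260489.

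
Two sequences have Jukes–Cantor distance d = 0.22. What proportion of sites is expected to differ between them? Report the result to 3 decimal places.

p = (3/4)(1 − e^(−4d/3)) = 0.75 × (1 − e^(-0.293333)) = 0.75 × (1 − 0.745774) = 0.190670.

0.191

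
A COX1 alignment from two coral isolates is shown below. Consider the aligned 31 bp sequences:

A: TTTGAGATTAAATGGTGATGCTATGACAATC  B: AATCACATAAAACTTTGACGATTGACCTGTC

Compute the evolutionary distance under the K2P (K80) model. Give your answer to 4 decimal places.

Of 31 sites, 4 differences are transitions and 12 are transversions, so P = 4/31 ≈ 0.129032 and Q = 12/31 ≈ 0.387097.
Under the Kimura two-parameter model, d = −½ ln(1 − 2P − Q) − ¼ ln(1 − 2Q).
1 − 2P − Q = 0.354839, giving −½ ln(0.354839) = 0.518046.
1 − 2Q = 0.225806, giving −¼ ln(0.225806) = 0.372020.
d = 0.518046 + 0.372020 = 0.890066.

0.8901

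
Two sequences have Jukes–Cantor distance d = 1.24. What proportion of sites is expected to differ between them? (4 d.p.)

p = (3/4)(1 − e^(−4d/3)) = 0.75 × (1 − e^(-1.653333)) = 0.75 × (1 − 0.191411) = 0.606442.

0.6064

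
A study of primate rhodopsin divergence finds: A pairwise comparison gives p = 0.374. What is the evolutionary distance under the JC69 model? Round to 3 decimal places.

d = −(3/4) ln(1 − 4p/3) = −0.75 ln(1 − 0.498667) = −0.75 ln(0.501333)
  = −0.75 × (-0.690485) = 0.517864 substitutions/site.

0.518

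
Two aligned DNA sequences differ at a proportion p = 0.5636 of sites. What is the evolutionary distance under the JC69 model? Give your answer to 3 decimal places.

d = −(3/4) ln(1 − 4p/3) = −0.75 ln(1 − 0.751467) = −0.75 ln(0.248533)
  = −0.75 × (-1.392180) = 1.044135 substitutions/site.

1.044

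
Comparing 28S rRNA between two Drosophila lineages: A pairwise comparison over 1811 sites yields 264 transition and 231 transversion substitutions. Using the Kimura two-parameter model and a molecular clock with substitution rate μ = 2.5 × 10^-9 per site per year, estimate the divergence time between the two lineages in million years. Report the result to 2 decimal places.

P = 264/1811 ≈ 0.145776 and Q = 231/1811 ≈ 0.127554.
Under the Kimura two-parameter model, d = −½ ln(1 − 2P − Q) − ¼ ln(1 − 2Q).
1 − 2P − Q = 0.580894, giving −½ ln(0.580894) = 0.271593.
1 − 2Q = 0.744892, giving −¼ ln(0.744892) = 0.073629.
d = 0.271593 + 0.073629 = 0.345222.
Under a molecular clock d = 2μt, so t = d/(2μ) = 0.345222 / (2 × 2.5 × 10^-9) = 69.04 million years.

69.04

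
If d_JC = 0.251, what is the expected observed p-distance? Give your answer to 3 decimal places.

p = (3/4)(1 − e^(−4d/3)) = 0.75 × (1 − e^(-0.334667)) = 0.75 × (1 − 0.715576) = 0.213318.

0.213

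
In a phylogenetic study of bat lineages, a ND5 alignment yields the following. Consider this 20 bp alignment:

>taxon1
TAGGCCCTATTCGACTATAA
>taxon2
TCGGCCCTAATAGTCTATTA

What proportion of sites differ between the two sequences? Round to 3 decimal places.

0.250

The sequences differ at 5 of 20 positions (sites 2, 10, 12, 14, 19).
p = 5/20 = 0.250.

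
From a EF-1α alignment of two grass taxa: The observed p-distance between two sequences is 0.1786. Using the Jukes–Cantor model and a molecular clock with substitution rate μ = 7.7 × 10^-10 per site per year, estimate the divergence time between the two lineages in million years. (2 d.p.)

132.46

d = −(3/4) ln(1 − 4p/3) = −0.75 ln(1 − 0.238133) = −0.75 ln(0.761867)
  = −0.75 × (-0.271983) = 0.203987 substitutions/site.
Under a molecular clock d = 2μt, so t = d/(2μ) = 0.203987 / (2 × 7.7 × 10^-10) = 132.46 million years.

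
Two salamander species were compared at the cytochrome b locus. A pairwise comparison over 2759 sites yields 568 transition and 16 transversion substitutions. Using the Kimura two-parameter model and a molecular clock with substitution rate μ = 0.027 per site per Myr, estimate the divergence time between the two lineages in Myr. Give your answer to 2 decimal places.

P = 568/2759 ≈ 0.205872 and Q = 16/2759 ≈ 0.005799.
Under the Kimura two-parameter model, d = −½ ln(1 − 2P − Q) − ¼ ln(1 − 2Q).
1 − 2P − Q = 0.582457, giving −½ ln(0.582457) = 0.270250.
1 − 2Q = 0.988402, giving −¼ ln(0.988402) = 0.002916.
d = 0.270250 + 0.002916 = 0.273166.
Under a molecular clock d = 2μt, so t = d/(2μ) = 0.273166 / (2 × 0.027) = 5.06 Myr.

5.06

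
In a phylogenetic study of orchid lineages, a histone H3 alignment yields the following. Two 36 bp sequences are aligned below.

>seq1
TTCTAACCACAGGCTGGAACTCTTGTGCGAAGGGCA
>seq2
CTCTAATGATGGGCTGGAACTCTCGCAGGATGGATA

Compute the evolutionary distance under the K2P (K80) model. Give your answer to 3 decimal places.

Of 36 sites, 9 differences are transitions and 3 are transversions, so P = 9/36 = 0.25 and Q = 3/36 ≈ 0.083333.
Under the Kimura two-parameter model, d = −½ ln(1 − 2P − Q) − ¼ ln(1 − 2Q).
1 − 2P − Q = 0.416667, giving −½ ln(0.416667) = 0.437734.
1 − 2Q = 0.833334, giving −¼ ln(0.833334) = 0.045580.
d = 0.437734 + 0.045580 = 0.483314.

0.483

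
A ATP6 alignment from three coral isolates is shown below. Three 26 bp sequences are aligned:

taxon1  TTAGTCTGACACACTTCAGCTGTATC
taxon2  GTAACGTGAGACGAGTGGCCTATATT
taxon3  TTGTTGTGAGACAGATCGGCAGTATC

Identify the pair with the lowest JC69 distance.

taxon1 and taxon3

taxon1–taxon2: 13/26 differ, p = 0.500, d = 0.824.
taxon1–taxon3: 8/26 differ, p = 0.308, d = 0.396.
taxon2–taxon3: 12/26 differ, p = 0.462, d = 0.717.
The smallest distance is between taxon1 and taxon3.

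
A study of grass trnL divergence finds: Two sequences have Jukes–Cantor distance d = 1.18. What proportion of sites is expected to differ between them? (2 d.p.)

p = (3/4)(1 − e^(−4d/3)) = 0.75 × (1 − e^(-1.573333)) = 0.75 × (1 − 0.207353) = 0.594485.

0.59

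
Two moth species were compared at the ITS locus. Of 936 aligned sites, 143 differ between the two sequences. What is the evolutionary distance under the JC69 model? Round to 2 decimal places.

0.17

p = 143/936 ≈ 0.152778.
d = −(3/4) ln(1 − 4p/3) = −0.75 ln(1 − 0.203704) = −0.75 ln(0.796296)
  = −0.75 × (-0.227784) = 0.170838 substitutions/site.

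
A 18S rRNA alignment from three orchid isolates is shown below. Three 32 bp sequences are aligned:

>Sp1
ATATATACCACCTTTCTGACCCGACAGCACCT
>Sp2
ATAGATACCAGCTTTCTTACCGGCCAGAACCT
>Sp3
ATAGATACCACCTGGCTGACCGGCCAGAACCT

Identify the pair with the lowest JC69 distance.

Sp2 and Sp3

Sp1–Sp2: 6/32 differ, p = 0.188, d = 0.216.
Sp1–Sp3: 6/32 differ, p = 0.188, d = 0.216.
Sp2–Sp3: 4/32 differ, p = 0.125, d = 0.137.
The smallest distance is between Sp2 and Sp3.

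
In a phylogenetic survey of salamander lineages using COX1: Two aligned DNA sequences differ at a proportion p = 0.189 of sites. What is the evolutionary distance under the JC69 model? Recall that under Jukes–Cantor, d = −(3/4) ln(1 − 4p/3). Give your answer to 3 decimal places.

d = −(3/4) ln(1 − 4p/3) = −0.75 ln(1 − 0.252) = −0.75 ln(0.748)
  = −0.75 × (-0.290352) = 0.217764 substitutions/site.

0.218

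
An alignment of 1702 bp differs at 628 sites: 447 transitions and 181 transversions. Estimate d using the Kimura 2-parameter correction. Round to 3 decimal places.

P = 447/1702 ≈ 0.262632 and Q = 181/1702 ≈ 0.106345.
Under the Kimura two-parameter model, d = −½ ln(1 − 2P − Q) − ¼ ln(1 − 2Q).
1 − 2P − Q = 0.368391, giving −½ ln(0.368391) = 0.499305.
1 − 2Q = 0.78731, giving −¼ ln(0.78731) = 0.059783.
d = 0.499305 + 0.059783 = 0.559088.

0.559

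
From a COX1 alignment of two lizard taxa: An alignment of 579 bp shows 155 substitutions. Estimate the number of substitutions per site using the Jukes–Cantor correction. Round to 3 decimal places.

p = 155/579 ≈ 0.267703.
d = −(3/4) ln(1 − 4p/3) = −0.75 ln(1 − 0.356937) = −0.75 ln(0.643063)
  = −0.75 × (-0.441513) = 0.331135 substitutions/site.

0.331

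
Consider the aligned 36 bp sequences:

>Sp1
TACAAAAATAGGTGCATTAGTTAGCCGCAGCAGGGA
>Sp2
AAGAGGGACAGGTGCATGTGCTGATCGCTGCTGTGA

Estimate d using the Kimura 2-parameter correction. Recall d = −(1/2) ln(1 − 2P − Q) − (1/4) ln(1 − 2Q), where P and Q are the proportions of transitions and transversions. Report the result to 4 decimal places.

Of 36 sites, 8 differences are transitions and 7 are transversions, so P = 8/36 ≈ 0.222222 and Q = 7/36 ≈ 0.194444.
Under the Kimura two-parameter model, d = −½ ln(1 − 2P − Q) − ¼ ln(1 − 2Q).
1 − 2P − Q = 0.361112, giving −½ ln(0.361112) = 0.509284.
1 − 2Q = 0.611112, giving −¼ ln(0.611112) = 0.123119.
d = 0.509284 + 0.123119 = 0.632403.

0.6324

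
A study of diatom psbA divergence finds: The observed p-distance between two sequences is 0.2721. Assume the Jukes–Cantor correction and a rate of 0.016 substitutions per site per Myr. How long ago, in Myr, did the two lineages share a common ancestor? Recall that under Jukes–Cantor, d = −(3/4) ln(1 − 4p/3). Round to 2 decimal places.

d = −(3/4) ln(1 − 4p/3) = −0.75 ln(1 − 0.3628) = −0.75 ln(0.6372)
  = −0.75 × (-0.450672) = 0.338004 substitutions/site.
Under a molecular clock d = 2μt, so t = d/(2μ) = 0.338004 / (2 × 0.016) = 10.56 Myr.

10.56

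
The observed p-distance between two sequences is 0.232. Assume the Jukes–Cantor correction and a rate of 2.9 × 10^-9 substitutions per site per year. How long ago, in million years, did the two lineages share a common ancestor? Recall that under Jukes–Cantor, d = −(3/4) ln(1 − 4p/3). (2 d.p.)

d = −(3/4) ln(1 − 4p/3) = −0.75 ln(1 − 0.309333) = −0.75 ln(0.690667)
  = −0.75 × (-0.370097) = 0.277573 substitutions/site.
Under a molecular clock d = 2μt, so t = d/(2μ) = 0.277573 / (2 × 2.9 × 10^-9) = 47.86 million years.

47.86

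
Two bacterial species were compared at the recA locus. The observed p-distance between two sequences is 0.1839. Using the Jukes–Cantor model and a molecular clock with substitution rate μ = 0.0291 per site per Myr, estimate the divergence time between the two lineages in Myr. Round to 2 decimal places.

d = −(3/4) ln(1 − 4p/3) = −0.75 ln(1 − 0.2452) = −0.75 ln(0.7548)
  = −0.75 × (-0.281302) = 0.210977 substitutions/site.
Under a molecular clock d = 2μt, so t = d/(2μ) = 0.210977 / (2 × 0.0291) = 3.63 Myr.

3.63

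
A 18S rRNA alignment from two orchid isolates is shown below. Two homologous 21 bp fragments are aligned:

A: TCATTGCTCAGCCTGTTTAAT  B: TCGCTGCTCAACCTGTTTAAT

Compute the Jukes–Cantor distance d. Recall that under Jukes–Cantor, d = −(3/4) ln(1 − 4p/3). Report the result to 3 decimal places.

The sequences differ at 3 of 21 sites (3, 4, 11), so p = 3/21 ≈ 0.142857.
d = −(3/4) ln(1 − 4p/3) = −0.75 ln(1 − 0.190476) = −0.75 ln(0.809524)
  = −0.75 × (-0.211309) = 0.158482 substitutions/site.

0.158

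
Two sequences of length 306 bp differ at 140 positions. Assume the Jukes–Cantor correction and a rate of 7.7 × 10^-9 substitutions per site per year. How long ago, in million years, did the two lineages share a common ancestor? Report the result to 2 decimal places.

45.86

p = 140/306 ≈ 0.457516.
d = −(3/4) ln(1 − 4p/3) = −0.75 ln(1 − 0.610021) = −0.75 ln(0.389979)
  = −0.75 × (-0.941662) = 0.706247 substitutions/site.
Under a molecular clock d = 2μt, so t = d/(2μ) = 0.706247 / (2 × 7.7 × 10^-9) = 45.86 million years.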